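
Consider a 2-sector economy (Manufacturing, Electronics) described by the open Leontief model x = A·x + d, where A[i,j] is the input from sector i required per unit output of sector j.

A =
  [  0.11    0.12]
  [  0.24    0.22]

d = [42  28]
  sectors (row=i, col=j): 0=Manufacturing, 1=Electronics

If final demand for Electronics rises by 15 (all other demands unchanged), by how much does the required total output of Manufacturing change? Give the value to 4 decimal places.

2.7051

Form M = I − A:
  [  0.89   -0.12]
  [ -0.24    0.78]
Leontief inverse L = M⁻¹:
  [  1.1722    0.1803]
  [  0.3607    1.3375]
Total output x = L · d:
  x_0 = 1.1722·42 + 0.1803·28 = 54.2831
  x_1 = 0.3607·42 + 1.3375·28 = 52.5999
Δx_0 = L[0,1] · Δd_1 = 0.1803 · 15 = 2.7051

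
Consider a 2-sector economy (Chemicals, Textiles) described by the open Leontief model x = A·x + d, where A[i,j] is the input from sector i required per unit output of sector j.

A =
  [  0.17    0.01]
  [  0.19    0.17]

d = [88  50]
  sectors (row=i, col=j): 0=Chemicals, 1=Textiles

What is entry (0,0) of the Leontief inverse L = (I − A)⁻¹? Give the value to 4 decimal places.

Form M = I − A:
  [  0.83   -0.01]
  [ -0.19    0.83]
Leontief inverse L = M⁻¹:
  [  1.2082    0.0146]
  [  0.2766    1.2082]
Total output x = L · d:
  x_0 = 1.2082·88 + 0.0146·50 = 107.0451
  x_1 = 0.2766·88 + 1.2082·50 = 84.7453

L[0,0] = 1.2082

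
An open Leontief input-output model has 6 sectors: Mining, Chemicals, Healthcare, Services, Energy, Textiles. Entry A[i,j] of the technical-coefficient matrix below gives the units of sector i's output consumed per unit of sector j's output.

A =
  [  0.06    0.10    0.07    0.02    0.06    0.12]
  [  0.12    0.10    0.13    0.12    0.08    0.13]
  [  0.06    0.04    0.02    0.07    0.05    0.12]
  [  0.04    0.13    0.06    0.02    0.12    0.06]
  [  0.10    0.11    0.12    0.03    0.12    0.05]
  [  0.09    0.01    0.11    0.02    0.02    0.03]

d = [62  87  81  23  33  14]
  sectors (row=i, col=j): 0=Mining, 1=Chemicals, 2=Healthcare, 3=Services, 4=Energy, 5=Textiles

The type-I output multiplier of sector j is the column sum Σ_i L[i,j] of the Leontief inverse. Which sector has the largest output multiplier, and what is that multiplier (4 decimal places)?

Textiles (1.9370)

Form M = I − A:
  [  0.94   -0.10   -0.07   -0.02   -0.06   -0.12]
  [ -0.12    0.90   -0.13   -0.12   -0.08   -0.13]
  [ -0.06   -0.04    0.98   -0.07   -0.05   -0.12]
  [ -0.04   -0.13   -0.06    0.98   -0.12   -0.06]
  [ -0.10   -0.11   -0.12   -0.03    0.88   -0.05]
  [ -0.09   -0.01   -0.11   -0.02   -0.02    0.97]
Leontief inverse L = M⁻¹:
  [  1.1247    0.1553    0.1391    0.0591    0.1110    0.1865]
  [  0.2148    1.1937    0.2311    0.1769    0.1657    0.2346]
  [  0.1101    0.0873    1.0762    0.0961    0.0935    0.1692]
  [  0.1109    0.1958    0.1361    1.0646    0.1813    0.1320]
  [  0.1806    0.1880    0.2043    0.0806    1.1915    0.1392]
  [  0.1251    0.0445    0.1443    0.0418    0.0509    1.0754]
Total output x = L · d:
  x_0 = 1.1247·62 + 0.1553·87 + 0.1391·81 + 0.0591·23 + 0.1110·33 + 0.1865·14 = 102.1478
  x_1 = 0.2148·62 + 1.1937·87 + 0.2311·81 + 0.1769·23 + 0.1657·33 + 0.2346·14 = 148.7109
  x_2 = 0.1101·62 + 0.0873·87 + 1.0762·81 + 0.0961·23 + 0.0935·33 + 0.1692·14 = 109.2526
  x_3 = 0.1109·62 + 0.1958·87 + 0.1361·81 + 1.0646·23 + 0.1813·33 + 0.1320·14 = 67.2456
  x_4 = 0.1806·62 + 0.1880·87 + 0.2043·81 + 0.0806·23 + 1.1915·33 + 0.1392·14 = 87.2177
  x_5 = 0.1251·62 + 0.0445·87 + 0.1443·81 + 0.0418·23 + 0.0509·33 + 1.0754·14 = 41.0180
Output multipliers (column sums of L):
  Mining: 1.8661
  Chemicals: 1.8645
  Healthcare: 1.9311
  Services: 1.5192
  Energy: 1.7940
  Textiles: 1.9370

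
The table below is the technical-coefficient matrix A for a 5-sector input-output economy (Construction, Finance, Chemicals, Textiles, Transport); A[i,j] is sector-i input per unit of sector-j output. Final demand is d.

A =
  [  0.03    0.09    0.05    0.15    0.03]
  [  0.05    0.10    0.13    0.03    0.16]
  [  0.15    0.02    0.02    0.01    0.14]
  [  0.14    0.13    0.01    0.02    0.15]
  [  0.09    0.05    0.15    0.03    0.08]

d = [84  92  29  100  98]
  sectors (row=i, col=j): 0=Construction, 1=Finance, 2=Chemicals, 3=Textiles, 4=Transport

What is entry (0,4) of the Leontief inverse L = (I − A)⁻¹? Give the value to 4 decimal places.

Form M = I − A:
  [  0.97   -0.09   -0.05   -0.15   -0.03]
  [ -0.05    0.90   -0.13   -0.03   -0.16]
  [ -0.15   -0.02    0.98   -0.01   -0.14]
  [ -0.14   -0.13   -0.01    0.98   -0.15]
  [ -0.09   -0.05   -0.15   -0.03    0.92]
Leontief inverse L = M⁻¹:
  [  1.0872    0.1417    0.0917    0.1748    0.1026]
  [  0.1215    1.1504    0.1968    0.0633    0.2443]
  [  0.1924    0.0603    1.0673    0.0479    0.1870]
  [  0.1965    0.1876    0.0802    1.0639    0.2247]
  [  0.1507    0.0923    0.1963    0.0630    1.1481]
Total output x = L · d:
  x_0 = 1.0872·84 + 0.1417·92 + 0.0917·29 + 0.1748·100 + 0.1026·98 = 134.5520
  x_1 = 0.1215·84 + 1.1504·92 + 0.1968·29 + 0.0633·100 + 0.2443·98 = 152.0222
  x_2 = 0.1924·84 + 0.0603·92 + 1.0673·29 + 0.0479·100 + 0.1870·98 = 75.7769
  x_3 = 0.1965·84 + 0.1876·92 + 0.0802·29 + 1.0639·100 + 0.2247·98 = 164.4977
  x_4 = 0.1507·84 + 0.0923·92 + 0.1963·29 + 0.0630·100 + 1.1481·98 = 145.6655

L[0,4] = 0.1026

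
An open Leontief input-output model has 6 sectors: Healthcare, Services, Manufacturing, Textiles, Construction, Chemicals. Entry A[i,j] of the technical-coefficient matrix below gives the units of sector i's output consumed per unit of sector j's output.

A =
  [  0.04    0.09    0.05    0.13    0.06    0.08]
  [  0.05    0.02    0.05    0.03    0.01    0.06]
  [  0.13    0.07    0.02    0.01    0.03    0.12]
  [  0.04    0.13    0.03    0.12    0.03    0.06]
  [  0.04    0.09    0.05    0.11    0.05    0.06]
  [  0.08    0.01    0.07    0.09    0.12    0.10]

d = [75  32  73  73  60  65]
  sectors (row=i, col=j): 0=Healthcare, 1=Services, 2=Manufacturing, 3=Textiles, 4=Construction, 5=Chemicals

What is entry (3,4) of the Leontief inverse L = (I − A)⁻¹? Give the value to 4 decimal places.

L[3,4] = 0.0593

Form M = I − A:
  [  0.96   -0.09   -0.05   -0.13   -0.06   -0.08]
  [ -0.05    0.98   -0.05   -0.03   -0.01   -0.06]
  [ -0.13   -0.07    0.98   -0.01   -0.03   -0.12]
  [ -0.04   -0.13   -0.03    0.88   -0.03   -0.06]
  [ -0.04   -0.09   -0.05   -0.11    0.95   -0.06]
  [ -0.08   -0.01   -0.07   -0.09   -0.12    0.90]
Leontief inverse L = M⁻¹:
  [  1.0836    0.1410    0.0829    0.1917    0.0958    0.1359]
  [  0.0749    1.0439    0.0671    0.0607    0.0313    0.0913]
  [  0.1680    0.1075    1.0523    0.0666    0.0687    0.1714]
  [  0.0775    0.1735    0.0595    1.1729    0.0593    0.1085]
  [  0.0786    0.1349    0.0788    0.1634    1.0805    0.1094]
  [  0.1284    0.0678    0.1064    0.1620    0.1642    1.1630]
Total output x = L · d:
  x_0 = 1.0836·75 + 0.1410·32 + 0.0829·73 + 0.1917·73 + 0.0958·60 + 0.1359·65 = 120.4103
  x_1 = 0.0749·75 + 1.0439·32 + 0.0671·73 + 0.0607·73 + 0.0313·60 + 0.0913·65 = 56.1600
  x_2 = 0.1680·75 + 0.1075·32 + 1.0523·73 + 0.0666·73 + 0.0687·60 + 0.1714·65 = 112.9798
  x_3 = 0.0775·75 + 0.1735·32 + 0.0595·73 + 1.1729·73 + 0.0593·60 + 0.1085·65 = 111.9458
  x_4 = 0.0786·75 + 0.1349·32 + 0.0788·73 + 0.1634·73 + 1.0805·60 + 0.1094·65 = 99.8362
  x_5 = 0.1284·75 + 0.0678·32 + 0.1064·73 + 0.1620·73 + 0.1642·60 + 1.1630·65 = 116.8428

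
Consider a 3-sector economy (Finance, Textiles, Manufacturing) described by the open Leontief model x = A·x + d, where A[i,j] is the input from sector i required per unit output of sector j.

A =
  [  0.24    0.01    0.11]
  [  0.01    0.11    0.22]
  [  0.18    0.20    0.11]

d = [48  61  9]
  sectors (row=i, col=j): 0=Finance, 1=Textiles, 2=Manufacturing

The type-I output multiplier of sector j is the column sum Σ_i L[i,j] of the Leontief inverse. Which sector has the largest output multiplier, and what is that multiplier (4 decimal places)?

Finance (1.7425)

Form M = I − A:
  [  0.76   -0.01   -0.11]
  [ -0.01    0.89   -0.22]
  [ -0.18   -0.20    0.89]
Leontief inverse L = M⁻¹:
  [  1.3596    0.0562    0.1819]
  [  0.0881    1.1933    0.3059]
  [  0.2948    0.2795    1.2291]
Total output x = L · d:
  x_0 = 1.3596·48 + 0.0562·61 + 0.1819·9 = 70.3245
  x_1 = 0.0881·48 + 1.1933·61 + 0.3059·9 = 79.7764
  x_2 = 0.2948·48 + 0.2795·61 + 1.2291·9 = 42.2626
Output multipliers (column sums of L):
  Finance: 1.7425
  Textiles: 1.5290
  Manufacturing: 1.7169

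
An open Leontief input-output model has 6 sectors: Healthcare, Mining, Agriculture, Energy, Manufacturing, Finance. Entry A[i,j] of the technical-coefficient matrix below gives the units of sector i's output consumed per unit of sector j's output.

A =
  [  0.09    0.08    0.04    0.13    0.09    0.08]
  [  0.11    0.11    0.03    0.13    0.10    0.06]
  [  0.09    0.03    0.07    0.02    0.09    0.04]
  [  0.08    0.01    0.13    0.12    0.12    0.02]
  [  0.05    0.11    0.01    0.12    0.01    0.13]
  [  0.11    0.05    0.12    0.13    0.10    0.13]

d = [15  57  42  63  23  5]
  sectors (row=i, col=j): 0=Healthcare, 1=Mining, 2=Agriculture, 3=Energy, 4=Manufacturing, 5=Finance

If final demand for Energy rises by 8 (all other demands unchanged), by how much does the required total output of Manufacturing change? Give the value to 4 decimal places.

Form M = I − A:
  [  0.91   -0.08   -0.04   -0.13   -0.09   -0.08]
  [ -0.11    0.89   -0.03   -0.13   -0.10   -0.06]
  [ -0.09   -0.03    0.93   -0.02   -0.09   -0.04]
  [ -0.08   -0.01   -0.13    0.88   -0.12   -0.02]
  [ -0.05   -0.11   -0.01   -0.12    0.99   -0.13]
  [ -0.11   -0.05   -0.12   -0.13   -0.10    0.87]
Leontief inverse L = M⁻¹:
  [  1.1772    0.1429    0.1114    0.2446    0.1769    0.1553]
  [  0.2023    1.1796    0.1021    0.2531    0.1916    0.1391]
  [  0.1458    0.0743    1.1102    0.0908    0.1421    0.0929]
  [  0.1536    0.0624    0.1908    1.2113    0.1929    0.0839]
  [  0.1307    0.1629    0.0790    0.2230    1.0924    0.1952]
  [  0.2186    0.1242    0.2107    0.2646    0.2074    1.2248]
Total output x = L · d:
  x_0 = 1.1772·15 + 0.1429·57 + 0.1114·42 + 0.2446·63 + 0.1769·23 + 0.1553·5 = 50.7367
  x_1 = 0.2023·15 + 1.1796·57 + 0.1021·42 + 0.2531·63 + 0.1916·23 + 0.1391·5 = 95.6063
  x_2 = 0.1458·15 + 0.0743·57 + 1.1102·42 + 0.0908·63 + 0.1421·23 + 0.0929·5 = 62.5056
  x_3 = 0.1536·15 + 0.0624·57 + 0.1908·42 + 1.2113·63 + 0.1929·23 + 0.0839·5 = 95.0471
  x_4 = 0.1307·15 + 0.1629·57 + 0.0790·42 + 0.2230·63 + 1.0924·23 + 0.1952·5 = 54.7114
  x_5 = 0.2186·15 + 0.1242·57 + 0.2107·42 + 0.2646·63 + 0.2074·23 + 1.2248·5 = 46.7693
Δx_4 = L[4,3] · Δd_3 = 0.2230 · 8 = 1.7838

1.7838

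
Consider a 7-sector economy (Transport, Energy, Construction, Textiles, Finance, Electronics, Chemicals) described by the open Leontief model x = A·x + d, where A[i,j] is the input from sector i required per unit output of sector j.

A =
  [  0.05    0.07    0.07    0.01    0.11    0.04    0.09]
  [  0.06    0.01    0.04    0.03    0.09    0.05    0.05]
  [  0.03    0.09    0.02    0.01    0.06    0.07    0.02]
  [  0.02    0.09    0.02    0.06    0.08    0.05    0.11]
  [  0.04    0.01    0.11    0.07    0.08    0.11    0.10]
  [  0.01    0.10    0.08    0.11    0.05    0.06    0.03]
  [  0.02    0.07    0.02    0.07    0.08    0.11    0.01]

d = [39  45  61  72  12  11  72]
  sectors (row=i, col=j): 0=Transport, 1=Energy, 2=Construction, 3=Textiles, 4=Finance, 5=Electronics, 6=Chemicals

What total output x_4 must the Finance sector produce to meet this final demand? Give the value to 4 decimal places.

Form M = I − A:
  [  0.95   -0.07   -0.07   -0.01   -0.11   -0.04   -0.09]
  [ -0.06    0.99   -0.04   -0.03   -0.09   -0.05   -0.05]
  [ -0.03   -0.09    0.98   -0.01   -0.06   -0.07   -0.02]
  [ -0.02   -0.09   -0.02    0.94   -0.08   -0.05   -0.11]
  [ -0.04   -0.01   -0.11   -0.07    0.92   -0.11   -0.10]
  [ -0.01   -0.10   -0.08   -0.11   -0.05    0.94   -0.03]
  [ -0.02   -0.07   -0.02   -0.07   -0.08   -0.11    0.99]
Leontief inverse L = M⁻¹:
  [  1.0751    0.1115    0.1118    0.0499    0.1678    0.0976    0.1311]
  [  0.0780    1.0448    0.0739    0.0622    0.1342    0.0933    0.0846]
  [  0.0477    0.1175    1.0502    0.0389    0.0991    0.1059    0.0490]
  [  0.0434    0.1313    0.0580    1.1029    0.1366    0.1055    0.1513]
  [  0.0650    0.0695    0.1558    0.1213    1.1446    0.1756    0.1470]
  [  0.0336    0.1449    0.1154    0.1495    0.1055    1.1105    0.0736]
  [  0.0403    0.1095    0.0582    0.1106    0.1287    0.1557    1.0505]
Total output x = L · d:
  x_0 = 1.0751·39 + 0.1115·45 + 0.1118·61 + 0.0499·72 + 0.1678·12 + 0.0976·11 + 0.1311·72 = 69.8871
  x_1 = 0.0780·39 + 1.0448·45 + 0.0739·61 + 0.0622·72 + 0.1342·12 + 0.0933·11 + 0.0846·72 = 67.7728
  x_2 = 0.0477·39 + 0.1175·45 + 1.0502·61 + 0.0389·72 + 0.0991·12 + 0.1059·11 + 0.0490·72 = 79.8921
  x_3 = 0.0434·39 + 0.1313·45 + 0.0580·61 + 1.1029·72 + 0.1366·12 + 0.1055·11 + 0.1513·72 = 104.2412
  x_4 = 0.0650·39 + 0.0695·45 + 0.1558·61 + 0.1213·72 + 1.1446·12 + 0.1756·11 + 0.1470·72 = 50.1456
  x_5 = 0.0336·39 + 0.1449·45 + 0.1154·61 + 0.1495·72 + 0.1055·12 + 1.1105·11 + 0.0736·72 = 44.4132
  x_6 = 0.0403·39 + 0.1095·45 + 0.0582·61 + 0.1106·72 + 0.1287·12 + 0.1557·11 + 1.0505·72 = 96.9027

50.1456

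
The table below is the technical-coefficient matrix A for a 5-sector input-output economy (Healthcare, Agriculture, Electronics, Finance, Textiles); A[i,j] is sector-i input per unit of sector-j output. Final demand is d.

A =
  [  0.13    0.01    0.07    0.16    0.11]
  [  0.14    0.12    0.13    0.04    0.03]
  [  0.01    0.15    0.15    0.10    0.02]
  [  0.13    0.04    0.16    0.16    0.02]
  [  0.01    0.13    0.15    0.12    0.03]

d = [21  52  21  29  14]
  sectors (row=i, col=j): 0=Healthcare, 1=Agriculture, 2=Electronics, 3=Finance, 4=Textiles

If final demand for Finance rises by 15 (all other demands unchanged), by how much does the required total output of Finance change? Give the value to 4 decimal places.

Form M = I − A:
  [  0.87   -0.01   -0.07   -0.16   -0.11]
  [ -0.14    0.88   -0.13   -0.04   -0.03]
  [ -0.01   -0.15    0.85   -0.10   -0.02]
  [ -0.13   -0.04   -0.16    0.84   -0.02]
  [ -0.01   -0.13   -0.15   -0.12    0.97]
Leontief inverse L = M⁻¹:
  [  1.2079    0.0809    0.1905    0.2779    0.1491]
  [  0.2164    1.1959    0.2386    0.1365    0.0693]
  [  0.0795    0.2309    1.2608    0.1828    0.0459]
  [  0.2143    0.1185    0.2873    1.2797    0.0603]
  [  0.0803    0.2115    0.2645    0.2077    1.0563]
Total output x = L · d:
  x_0 = 1.2079·21 + 0.0809·52 + 0.1905·21 + 0.2779·29 + 0.1491·14 = 43.7162
  x_1 = 0.2164·21 + 1.1959·52 + 0.2386·21 + 0.1365·29 + 0.0693·14 = 76.6711
  x_2 = 0.0795·21 + 0.2309·52 + 1.2608·21 + 0.1828·29 + 0.0459·14 = 46.0987
  x_3 = 0.2143·21 + 0.1185·52 + 0.2873·21 + 1.2797·29 + 0.0603·14 = 54.6509
  x_4 = 0.0803·21 + 0.2115·52 + 0.2645·21 + 0.2077·29 + 1.0563·14 = 39.0488
Δx_3 = L[3,3] · Δd_3 = 1.2797 · 15 = 19.1962

19.1962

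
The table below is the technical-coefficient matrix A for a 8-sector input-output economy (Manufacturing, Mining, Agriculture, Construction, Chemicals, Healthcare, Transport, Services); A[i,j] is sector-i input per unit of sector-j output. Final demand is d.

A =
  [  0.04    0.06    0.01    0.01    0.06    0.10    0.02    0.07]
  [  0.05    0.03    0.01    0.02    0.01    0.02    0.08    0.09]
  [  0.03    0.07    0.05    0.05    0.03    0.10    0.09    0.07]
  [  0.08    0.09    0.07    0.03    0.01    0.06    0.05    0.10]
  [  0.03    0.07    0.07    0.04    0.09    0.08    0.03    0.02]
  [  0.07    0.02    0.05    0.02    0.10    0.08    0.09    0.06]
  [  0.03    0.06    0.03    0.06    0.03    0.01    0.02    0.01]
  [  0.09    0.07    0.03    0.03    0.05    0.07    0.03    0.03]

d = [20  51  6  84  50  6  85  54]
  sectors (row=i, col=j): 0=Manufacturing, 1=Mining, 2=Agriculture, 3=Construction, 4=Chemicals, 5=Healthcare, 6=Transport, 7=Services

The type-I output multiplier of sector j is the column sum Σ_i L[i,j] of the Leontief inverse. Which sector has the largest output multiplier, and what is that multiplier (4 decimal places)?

Form M = I − A:
  [  0.96   -0.06   -0.01   -0.01   -0.06   -0.10   -0.02   -0.07]
  [ -0.05    0.97   -0.01   -0.02   -0.01   -0.02   -0.08   -0.09]
  [ -0.03   -0.07    0.95   -0.05   -0.03   -0.10   -0.09   -0.07]
  [ -0.08   -0.09   -0.07    0.97   -0.01   -0.06   -0.05   -0.10]
  [ -0.03   -0.07   -0.07   -0.04    0.91   -0.08   -0.03   -0.02]
  [ -0.07   -0.02   -0.05   -0.02   -0.10    0.92   -0.09   -0.06]
  [ -0.03   -0.06   -0.03   -0.06   -0.03   -0.01    0.98   -0.01]
  [ -0.09   -0.07   -0.03   -0.03   -0.05   -0.07   -0.03    0.97]
Leontief inverse L = M⁻¹:
  [  1.0744    0.0920    0.0338    0.0280    0.0962    0.1410    0.0530    0.1027]
  [  0.0775    1.0589    0.0265    0.0362    0.0331    0.0494    0.1013    0.1143]
  [  0.0740    0.1143    1.0810    0.0766    0.0697    0.1492    0.1333    0.1139]
  [  0.1242    0.1346    0.0974    1.0545    0.0479    0.1121    0.0925    0.1461]
  [  0.0667    0.1101    0.1006    0.0636    1.1283    0.1282    0.0710    0.0608]
  [  0.1106    0.0663    0.0830    0.0473    0.1456    1.1342    0.1294    0.0995]
  [  0.0519    0.0845    0.0462    0.0729    0.0469    0.0354    1.0421    0.0363]
  [  0.1244    0.1057    0.0541    0.0491    0.0851    0.1143    0.0644    1.0682]
Total output x = L · d:
  x_0 = 1.0744·20 + 0.0920·51 + 0.0338·6 + 0.0280·84 + 0.0962·50 + 0.1410·6 + 0.0530·85 + 0.1027·54 = 44.4436
  x_1 = 0.0775·20 + 1.0589·51 + 0.0265·6 + 0.0362·84 + 0.0331·50 + 0.0494·6 + 0.1013·85 + 0.1143·54 = 75.4854
  x_2 = 0.0740·20 + 0.1143·51 + 1.0810·6 + 0.0766·84 + 0.0697·50 + 0.1492·6 + 0.1333·85 + 0.1139·54 = 42.0884
  x_3 = 0.1242·20 + 0.1346·51 + 0.0974·6 + 1.0545·84 + 0.0479·50 + 0.1121·6 + 0.0925·85 + 0.1461·54 = 117.3258
  x_4 = 0.0667·20 + 0.1101·51 + 0.1006·6 + 0.0636·84 + 1.1283·50 + 0.1282·6 + 0.0710·85 + 0.0608·54 = 79.3977
  x_5 = 0.1106·20 + 0.0663·51 + 0.0830·6 + 0.0473·84 + 0.1456·50 + 1.1342·6 + 0.1294·85 + 0.0995·54 = 40.5153
  x_6 = 0.0519·20 + 0.0845·51 + 0.0462·6 + 0.0729·84 + 0.0469·50 + 0.0354·6 + 1.0421·85 + 0.0363·54 = 104.8531
  x_7 = 0.1244·20 + 0.1057·51 + 0.0541·6 + 0.0491·84 + 0.0851·50 + 0.1143·6 + 0.0644·85 + 1.0682·54 = 80.4308
Output multipliers (column sums of L):
  Manufacturing: 1.7038
  Mining: 1.7664
  Agriculture: 1.5225
  Construction: 1.4282
  Chemicals: 1.6527
  Healthcare: 1.8638
  Transport: 1.6871
  Services: 1.7416

Healthcare (1.8638)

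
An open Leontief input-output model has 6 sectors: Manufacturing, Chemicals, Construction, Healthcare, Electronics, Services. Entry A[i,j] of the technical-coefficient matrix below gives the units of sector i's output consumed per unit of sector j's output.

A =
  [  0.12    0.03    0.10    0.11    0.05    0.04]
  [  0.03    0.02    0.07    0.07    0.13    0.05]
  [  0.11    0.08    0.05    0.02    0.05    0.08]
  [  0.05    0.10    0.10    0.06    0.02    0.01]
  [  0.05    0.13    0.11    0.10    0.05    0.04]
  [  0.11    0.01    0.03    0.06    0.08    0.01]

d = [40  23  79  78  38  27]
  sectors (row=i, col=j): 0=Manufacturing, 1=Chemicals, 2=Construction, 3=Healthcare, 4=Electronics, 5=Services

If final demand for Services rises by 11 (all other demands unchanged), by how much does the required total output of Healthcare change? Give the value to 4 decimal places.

Form M = I − A:
  [  0.88   -0.03   -0.10   -0.11   -0.05   -0.04]
  [ -0.03    0.98   -0.07   -0.07   -0.13   -0.05]
  [ -0.11   -0.08    0.95   -0.02   -0.05   -0.08]
  [ -0.05   -0.10   -0.10    0.94   -0.02   -0.01]
  [ -0.05   -0.13   -0.11   -0.10    0.95   -0.04]
  [ -0.11   -0.01   -0.03   -0.06   -0.08    0.99]
Leontief inverse L = M⁻¹:
  [  1.1821    0.0785    0.1599    0.1617    0.0907    0.0699]
  [  0.0765    1.0667    0.1200    0.1132    0.1650    0.0745]
  [  0.1637    0.1150    1.0995    0.0677    0.0926    0.1057]
  [  0.0923    0.1342    0.1427    1.0960    0.0568    0.0354]
  [  0.1077    0.1795    0.1703    0.1514    1.1012    0.0732]
  [  0.1514    0.0456    0.0747    0.0998    0.1070    1.0299]
Total output x = L · d:
  x_0 = 1.1821·40 + 0.0785·23 + 0.1599·79 + 0.1617·78 + 0.0907·38 + 0.0699·27 = 79.6711
  x_1 = 0.0765·40 + 1.0667·23 + 0.1200·79 + 0.1132·78 + 0.1650·38 + 0.0745·27 = 54.1902
  x_2 = 0.1637·40 + 0.1150·23 + 1.0995·79 + 0.0677·78 + 0.0926·38 + 0.1057·27 = 107.7067
  x_3 = 0.0923·40 + 0.1342·23 + 0.1427·79 + 1.0960·78 + 0.0568·38 + 0.0354·27 = 106.6493
  x_4 = 0.1077·40 + 0.1795·23 + 0.1703·79 + 0.1514·78 + 1.1012·38 + 0.0732·27 = 77.5237
  x_5 = 0.1514·40 + 0.0456·23 + 0.0747·79 + 0.0998·78 + 0.1070·38 + 1.0299·27 = 52.6644
Δx_3 = L[3,5] · Δd_5 = 0.0354 · 11 = 0.3894

0.3894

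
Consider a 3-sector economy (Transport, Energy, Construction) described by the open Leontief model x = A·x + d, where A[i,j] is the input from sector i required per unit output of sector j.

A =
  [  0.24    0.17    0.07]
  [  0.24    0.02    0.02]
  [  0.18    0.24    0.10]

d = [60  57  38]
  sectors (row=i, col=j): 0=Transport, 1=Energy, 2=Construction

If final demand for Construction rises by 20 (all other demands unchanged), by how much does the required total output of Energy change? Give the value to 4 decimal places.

1.0441

Form M = I − A:
  [  0.76   -0.17   -0.07]
  [ -0.24    0.98   -0.02]
  [ -0.18   -0.24    0.90]
Leontief inverse L = M⁻¹:
  [  1.4311    0.2770    0.1175]
  [  0.3583    1.0953    0.0522]
  [  0.3818    0.3475    1.1485]
Total output x = L · d:
  x_0 = 1.4311·60 + 0.2770·57 + 0.1175·38 = 106.1188
  x_1 = 0.3583·60 + 1.0953·57 + 0.0522·38 = 85.9139
  x_2 = 0.3818·60 + 0.3475·57 + 1.1485·38 = 86.3564
Δx_1 = L[1,2] · Δd_2 = 0.0522 · 20 = 1.0441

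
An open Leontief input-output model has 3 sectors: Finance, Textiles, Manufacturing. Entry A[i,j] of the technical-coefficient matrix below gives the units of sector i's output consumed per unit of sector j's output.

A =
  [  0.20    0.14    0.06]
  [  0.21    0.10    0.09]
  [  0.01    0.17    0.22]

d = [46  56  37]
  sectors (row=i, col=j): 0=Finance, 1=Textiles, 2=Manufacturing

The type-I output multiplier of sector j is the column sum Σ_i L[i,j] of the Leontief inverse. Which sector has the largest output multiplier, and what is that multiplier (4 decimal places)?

Form M = I − A:
  [  0.80   -0.14   -0.06]
  [ -0.21    0.90   -0.09]
  [ -0.01   -0.17    0.78]
Leontief inverse L = M⁻¹:
  [  1.3114    0.2280    0.1272]
  [  0.3145    1.1906    0.1616]
  [  0.0854    0.2624    1.3189]
Total output x = L · d:
  x_0 = 1.3114·46 + 0.2280·56 + 0.1272·37 = 77.8022
  x_1 = 0.3145·46 + 1.1906·56 + 0.1616·37 = 87.1181
  x_2 = 0.0854·46 + 0.2624·56 + 1.3189·37 = 67.4206
Output multipliers (column sums of L):
  Finance: 1.7114
  Textiles: 1.6810
  Manufacturing: 1.6077

Finance (1.7114)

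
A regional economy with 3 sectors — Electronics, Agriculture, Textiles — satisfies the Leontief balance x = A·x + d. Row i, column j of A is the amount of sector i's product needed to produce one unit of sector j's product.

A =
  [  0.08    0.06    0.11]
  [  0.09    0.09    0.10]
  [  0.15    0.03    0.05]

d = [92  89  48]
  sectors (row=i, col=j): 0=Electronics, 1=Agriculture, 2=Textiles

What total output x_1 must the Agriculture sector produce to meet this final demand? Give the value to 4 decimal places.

Form M = I − A:
  [  0.92   -0.06   -0.11]
  [ -0.09    0.91   -0.10]
  [ -0.15   -0.03    0.95]
Leontief inverse L = M⁻¹:
  [  1.1170    0.0782    0.1376]
  [  0.1303    1.1118    0.1321]
  [  0.1805    0.0475    1.0785]
Total output x = L · d:
  x_0 = 1.1170·92 + 0.0782·89 + 0.1376·48 = 116.3292
  x_1 = 0.1303·92 + 1.1118·89 + 0.1321·48 = 117.2851
  x_2 = 0.1805·92 + 0.0475·89 + 1.0785·48 = 72.5978

117.2851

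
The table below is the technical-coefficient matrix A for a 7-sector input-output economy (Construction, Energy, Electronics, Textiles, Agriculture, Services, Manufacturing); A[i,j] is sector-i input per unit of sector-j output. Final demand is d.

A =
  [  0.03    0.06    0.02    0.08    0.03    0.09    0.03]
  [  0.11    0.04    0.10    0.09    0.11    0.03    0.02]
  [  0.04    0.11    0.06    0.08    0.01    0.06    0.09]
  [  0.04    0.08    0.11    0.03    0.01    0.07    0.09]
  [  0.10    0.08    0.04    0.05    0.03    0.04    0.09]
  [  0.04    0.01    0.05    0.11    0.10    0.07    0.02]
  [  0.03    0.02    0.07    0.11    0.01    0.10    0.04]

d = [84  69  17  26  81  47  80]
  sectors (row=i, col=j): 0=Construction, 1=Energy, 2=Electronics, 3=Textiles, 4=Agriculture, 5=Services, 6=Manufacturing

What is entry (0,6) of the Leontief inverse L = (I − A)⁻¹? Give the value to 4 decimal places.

Form M = I − A:
  [  0.97   -0.06   -0.02   -0.08   -0.03   -0.09   -0.03]
  [ -0.11    0.96   -0.10   -0.09   -0.11   -0.03   -0.02]
  [ -0.04   -0.11    0.94   -0.08   -0.01   -0.06   -0.09]
  [ -0.04   -0.08   -0.11    0.97   -0.01   -0.07   -0.09]
  [ -0.10   -0.08   -0.04   -0.05    0.97   -0.04   -0.09]
  [ -0.04   -0.01   -0.05   -0.11   -0.10    0.93   -0.02]
  [ -0.03   -0.02   -0.07   -0.11   -0.01   -0.10    0.96]
Leontief inverse L = M⁻¹:
  [  1.0622    0.0913    0.0609    0.1256    0.0590    0.1282    0.0608]
  [  0.1573    1.0960    0.1537    0.1525    0.1419    0.0858    0.0715]
  [  0.0826    0.1526    1.1161    0.1428    0.0457    0.1117    0.1304]
  [  0.0788    0.1218    0.1603    1.0924    0.0428    0.1198    0.1289]
  [  0.1388    0.1199    0.0879    0.1092    1.0615    0.0905    0.1267]
  [  0.0774    0.0525    0.0952    0.1591    0.1265    1.1147    0.0624]
  [  0.0610    0.0575    0.1157    0.1604    0.0373    0.1447    1.0772]
Total output x = L · d:
  x_0 = 1.0622·84 + 0.0913·69 + 0.0609·17 + 0.1256·26 + 0.0590·81 + 0.1282·47 + 0.0608·80 = 115.4928
  x_1 = 0.1573·84 + 1.0960·69 + 0.1537·17 + 0.1525·26 + 0.1419·81 + 0.0858·47 + 0.0715·80 = 116.6654
  x_2 = 0.0826·84 + 0.1526·69 + 1.1161·17 + 0.1428·26 + 0.0457·81 + 0.1117·47 + 0.1304·80 = 59.5380
  x_3 = 0.0788·84 + 0.1218·69 + 0.1603·17 + 1.0924·26 + 0.0428·81 + 0.1198·47 + 0.1289·80 = 65.5715
  x_4 = 0.1388·84 + 0.1199·69 + 0.0879·17 + 0.1092·26 + 1.0615·81 + 0.0905·47 + 0.1267·80 = 124.6322
  x_5 = 0.0774·84 + 0.0525·69 + 0.0952·17 + 0.1591·26 + 0.1265·81 + 1.1147·47 + 0.0624·80 = 83.5095
  x_6 = 0.0610·84 + 0.0575·69 + 0.1157·17 + 0.1604·26 + 0.0373·81 + 0.1447·47 + 1.0772·80 = 111.2249

L[0,6] = 0.0608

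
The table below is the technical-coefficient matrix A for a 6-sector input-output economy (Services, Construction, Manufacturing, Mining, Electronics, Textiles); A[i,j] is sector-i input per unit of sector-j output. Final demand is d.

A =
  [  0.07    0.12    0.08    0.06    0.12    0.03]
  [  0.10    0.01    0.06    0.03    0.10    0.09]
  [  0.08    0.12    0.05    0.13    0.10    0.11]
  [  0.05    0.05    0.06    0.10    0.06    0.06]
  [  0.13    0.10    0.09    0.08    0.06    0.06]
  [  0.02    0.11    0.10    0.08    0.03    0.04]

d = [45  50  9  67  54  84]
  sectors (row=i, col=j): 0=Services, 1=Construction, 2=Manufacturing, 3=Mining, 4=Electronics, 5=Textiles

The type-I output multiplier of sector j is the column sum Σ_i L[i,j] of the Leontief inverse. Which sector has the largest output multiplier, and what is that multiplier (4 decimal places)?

Form M = I − A:
  [  0.93   -0.12   -0.08   -0.06   -0.12   -0.03]
  [ -0.10    0.99   -0.06   -0.03   -0.10   -0.09]
  [ -0.08   -0.12    0.95   -0.13   -0.10   -0.11]
  [ -0.05   -0.05   -0.06    0.90   -0.06   -0.06]
  [ -0.13   -0.10   -0.09   -0.08    0.94   -0.06]
  [ -0.02   -0.11   -0.10   -0.08   -0.03    0.96]
Leontief inverse L = M⁻¹:
  [  1.1442    0.1922    0.1444    0.1287    0.1930    0.0904]
  [  0.1555    1.0783    0.1158    0.0889    0.1569    0.1346]
  [  0.1597    0.2050    1.1284    0.2124    0.1815    0.1781]
  [  0.1013    0.1072    0.1102    1.1568    0.1132    0.1052]
  [  0.2034    0.1805    0.1592    0.1548    1.1397    0.1224]
  [  0.0731    0.1635    0.1480    0.1362    0.0860    1.0901]
Total output x = L · d:
  x_0 = 1.1442·45 + 0.1922·50 + 0.1444·9 + 0.1287·67 + 0.1930·54 + 0.0904·84 = 89.0454
  x_1 = 0.1555·45 + 1.0783·50 + 0.1158·9 + 0.0889·67 + 0.1569·54 + 0.1346·84 = 87.6901
  x_2 = 0.1597·45 + 0.2050·50 + 1.1284·9 + 0.2124·67 + 0.1815·54 + 0.1781·84 = 66.5884
  x_3 = 0.1013·45 + 0.1072·50 + 0.1102·9 + 1.1568·67 + 0.1132·54 + 0.1052·84 = 103.3648
  x_4 = 0.2034·45 + 0.1805·50 + 0.1592·9 + 0.1548·67 + 1.1397·54 + 0.1224·84 = 101.8033
  x_5 = 0.0731·45 + 0.1635·50 + 0.1480·9 + 0.1362·67 + 0.0860·54 + 1.0901·84 = 118.1343
Output multipliers (column sums of L):
  Services: 1.8372
  Construction: 1.9267
  Manufacturing: 1.8060
  Mining: 1.8779
  Electronics: 1.8702
  Textiles: 1.7209

Construction (1.9267)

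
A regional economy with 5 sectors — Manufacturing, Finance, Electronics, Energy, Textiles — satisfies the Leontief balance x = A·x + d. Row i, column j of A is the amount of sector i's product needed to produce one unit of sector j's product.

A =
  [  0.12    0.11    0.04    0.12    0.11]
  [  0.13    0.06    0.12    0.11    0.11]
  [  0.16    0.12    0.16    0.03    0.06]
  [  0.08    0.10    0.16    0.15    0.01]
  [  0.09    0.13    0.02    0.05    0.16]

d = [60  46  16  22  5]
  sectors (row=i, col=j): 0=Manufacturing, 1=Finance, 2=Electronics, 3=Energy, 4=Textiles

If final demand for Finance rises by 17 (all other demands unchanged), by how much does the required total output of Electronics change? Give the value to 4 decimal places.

Form M = I − A:
  [  0.88   -0.11   -0.04   -0.12   -0.11]
  [ -0.13    0.94   -0.12   -0.11   -0.11]
  [ -0.16   -0.12    0.84   -0.03   -0.06]
  [ -0.08   -0.10   -0.16    0.85   -0.01]
  [ -0.09   -0.13   -0.02   -0.05    0.84]
Leontief inverse L = M⁻¹:
  [  1.2329    0.2127    0.1354    0.2182    0.2016]
  [  0.2538    1.1726    0.2240    0.2076    0.2053]
  [  0.2919    0.2312    1.2651    0.1252    0.1604]
  [  0.2031    0.2041    0.2784    1.2466    0.0880]
  [  0.1904    0.2219    0.0959    0.1327    1.2529]
Total output x = L · d:
  x_0 = 1.2329·60 + 0.2127·46 + 0.1354·16 + 0.2182·22 + 0.2016·5 = 91.7289
  x_1 = 0.2538·60 + 1.1726·46 + 0.2240·16 + 0.2076·22 + 0.2053·5 = 78.3458
  x_2 = 0.2919·60 + 0.2312·46 + 1.2651·16 + 0.1252·22 + 0.1604·5 = 51.9475
  x_3 = 0.2031·60 + 0.2041·46 + 0.2784·16 + 1.2466·22 + 0.0880·5 = 53.8918
  x_4 = 0.1904·60 + 0.2219·46 + 0.0959·16 + 0.1327·22 + 1.2529·5 = 32.3501
Δx_2 = L[2,1] · Δd_1 = 0.2312 · 17 = 3.9297

3.9297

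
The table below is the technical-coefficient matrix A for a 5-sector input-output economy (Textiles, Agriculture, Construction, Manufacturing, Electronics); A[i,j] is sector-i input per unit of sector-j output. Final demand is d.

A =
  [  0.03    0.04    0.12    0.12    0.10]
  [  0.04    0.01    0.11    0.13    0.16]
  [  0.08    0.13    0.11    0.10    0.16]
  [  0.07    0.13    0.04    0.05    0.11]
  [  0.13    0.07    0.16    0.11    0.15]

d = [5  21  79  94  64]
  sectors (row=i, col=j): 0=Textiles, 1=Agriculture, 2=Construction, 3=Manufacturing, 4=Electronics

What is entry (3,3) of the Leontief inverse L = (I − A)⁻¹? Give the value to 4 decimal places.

Form M = I − A:
  [  0.97   -0.04   -0.12   -0.12   -0.10]
  [ -0.04    0.99   -0.11   -0.13   -0.16]
  [ -0.08   -0.13    0.89   -0.10   -0.16]
  [ -0.07   -0.13   -0.04    0.95   -0.11]
  [ -0.13   -0.07   -0.16   -0.11    0.85]
Leontief inverse L = M⁻¹:
  [  1.0963    0.1135    0.2097    0.2011    0.2158]
  [  0.1170    1.0919    0.2123    0.2199    0.2877]
  [  0.1710    0.2219    1.2423    0.2203    0.3242]
  [  0.1302    0.1872    0.1316    1.1343    0.2221]
  [  0.2263    0.1733    0.3004    0.2371    1.3229]
Total output x = L · d:
  x_0 = 1.0963·5 + 0.1135·21 + 0.2097·79 + 0.2011·94 + 0.2158·64 = 57.1458
  x_1 = 0.1170·5 + 1.0919·21 + 0.2123·79 + 0.2199·94 + 0.2877·64 = 79.3708
  x_2 = 0.1710·5 + 0.2219·21 + 1.2423·79 + 0.2203·94 + 0.3242·64 = 145.1067
  x_3 = 0.1302·5 + 0.1872·21 + 0.1316·79 + 1.1343·94 + 0.2221·64 = 135.8140
  x_4 = 0.2263·5 + 0.1733·21 + 0.3004·79 + 0.2371·94 + 1.3229·64 = 135.4606

L[3,3] = 1.1343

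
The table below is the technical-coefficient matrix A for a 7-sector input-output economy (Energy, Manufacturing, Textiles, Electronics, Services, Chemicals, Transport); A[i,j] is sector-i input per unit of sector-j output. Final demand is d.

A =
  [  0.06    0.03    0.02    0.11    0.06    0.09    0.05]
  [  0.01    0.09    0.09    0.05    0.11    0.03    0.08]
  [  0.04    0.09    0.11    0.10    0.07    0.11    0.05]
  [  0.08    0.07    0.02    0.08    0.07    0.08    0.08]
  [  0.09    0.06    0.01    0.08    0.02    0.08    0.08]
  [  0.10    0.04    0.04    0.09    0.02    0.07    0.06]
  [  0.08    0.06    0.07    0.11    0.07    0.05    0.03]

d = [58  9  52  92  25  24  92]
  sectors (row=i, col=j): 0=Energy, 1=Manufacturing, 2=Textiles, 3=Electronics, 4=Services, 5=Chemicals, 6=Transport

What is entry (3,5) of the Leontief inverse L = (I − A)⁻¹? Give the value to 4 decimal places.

L[3,5] = 0.1420

Form M = I − A:
  [  0.94   -0.03   -0.02   -0.11   -0.06   -0.09   -0.05]
  [ -0.01    0.91   -0.09   -0.05   -0.11   -0.03   -0.08]
  [ -0.04   -0.09    0.89   -0.10   -0.07   -0.11   -0.05]
  [ -0.08   -0.07   -0.02    0.92   -0.07   -0.08   -0.08]
  [ -0.09   -0.06   -0.01   -0.08    0.98   -0.08   -0.08]
  [ -0.10   -0.04   -0.04   -0.09   -0.02    0.93   -0.06]
  [ -0.08   -0.06   -0.07   -0.11   -0.07   -0.05    0.97]
Leontief inverse L = M⁻¹:
  [  1.1159    0.0754    0.0522    0.1783    0.1033    0.1461    0.0987]
  [  0.0654    1.1478    0.1368    0.1243    0.1630    0.0915    0.1344]
  [  0.1105    0.1586    1.1656    0.1926    0.1338    0.1881    0.1174]
  [  0.1406    0.1228    0.0599    1.1576    0.1219    0.1420    0.1348]
  [  0.1429    0.1052    0.0452    0.1487    1.0666    0.1339    0.1269]
  [  0.1531    0.0858    0.0756    0.1601    0.0665    1.1271    0.1073]
  [  0.1382    0.1146    0.1108    0.1865    0.1225    0.1151    1.0858]
Total output x = L · d:
  x_0 = 1.1159·58 + 0.0754·9 + 0.0522·52 + 0.1783·92 + 0.1033·25 + 0.1461·24 + 0.0987·92 = 99.6800
  x_1 = 0.0654·58 + 1.1478·9 + 0.1368·52 + 0.1243·92 + 0.1630·25 + 0.0915·24 + 0.1344·92 = 51.3074
  x_2 = 0.1105·58 + 0.1586·9 + 1.1656·52 + 0.1926·92 + 0.1338·25 + 0.1881·24 + 0.1174·92 = 104.8281
  x_3 = 0.1406·58 + 0.1228·9 + 0.0599·52 + 1.1576·92 + 0.1219·25 + 0.1420·24 + 0.1348·92 = 137.7243
  x_4 = 0.1429·58 + 0.1052·9 + 0.0452·52 + 0.1487·92 + 1.0666·25 + 0.1339·24 + 0.1269·92 = 66.8188
  x_5 = 0.1531·58 + 0.0858·9 + 0.0756·52 + 0.1601·92 + 0.0665·25 + 1.1271·24 + 0.1073·92 = 66.8888
  x_6 = 0.1382·58 + 0.1146·9 + 0.1108·52 + 0.1865·92 + 0.1225·25 + 0.1151·24 + 1.0858·92 = 137.6930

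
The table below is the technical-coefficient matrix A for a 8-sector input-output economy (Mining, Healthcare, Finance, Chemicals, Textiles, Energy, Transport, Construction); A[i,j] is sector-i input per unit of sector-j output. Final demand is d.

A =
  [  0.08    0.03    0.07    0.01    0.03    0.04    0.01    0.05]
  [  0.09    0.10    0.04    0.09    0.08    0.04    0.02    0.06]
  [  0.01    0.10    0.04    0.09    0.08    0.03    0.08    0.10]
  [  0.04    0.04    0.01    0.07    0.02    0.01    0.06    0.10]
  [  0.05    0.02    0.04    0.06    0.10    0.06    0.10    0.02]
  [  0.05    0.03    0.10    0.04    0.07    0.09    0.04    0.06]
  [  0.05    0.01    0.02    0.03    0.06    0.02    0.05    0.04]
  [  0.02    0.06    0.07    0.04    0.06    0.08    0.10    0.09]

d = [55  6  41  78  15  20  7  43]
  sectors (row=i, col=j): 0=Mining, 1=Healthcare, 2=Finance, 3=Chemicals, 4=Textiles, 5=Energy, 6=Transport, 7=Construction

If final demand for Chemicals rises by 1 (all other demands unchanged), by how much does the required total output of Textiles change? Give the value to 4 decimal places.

Form M = I − A:
  [  0.92   -0.03   -0.07   -0.01   -0.03   -0.04   -0.01   -0.05]
  [ -0.09    0.90   -0.04   -0.09   -0.08   -0.04   -0.02   -0.06]
  [ -0.01   -0.10    0.96   -0.09   -0.08   -0.03   -0.08   -0.10]
  [ -0.04   -0.04   -0.01    0.93   -0.02   -0.01   -0.06   -0.10]
  [ -0.05   -0.02   -0.04   -0.06    0.90   -0.06   -0.10   -0.02]
  [ -0.05   -0.03   -0.10   -0.04   -0.07    0.91   -0.04   -0.06]
  [ -0.05   -0.01   -0.02   -0.03   -0.06   -0.02    0.95   -0.04]
  [ -0.02   -0.06   -0.07   -0.04   -0.06   -0.08   -0.10    0.91]
Leontief inverse L = M⁻¹:
  [  1.1072    0.0600    0.1008    0.0398    0.0661    0.0681    0.0430    0.0881]
  [  0.1374    1.1457    0.0836    0.1402    0.1361    0.0817    0.0718    0.1192]
  [  0.0548    0.1461    1.0812    0.1429    0.1397    0.0725    0.1384    0.1611]
  [  0.0683    0.0684    0.0378    1.1007    0.0550    0.0375    0.0971    0.1413]
  [  0.0869    0.0502    0.0749    0.0987    1.1488    0.0943    0.1463    0.0651]
  [  0.0884    0.0721    0.1440    0.0867    0.1261    1.1323    0.0933    0.1165]
  [  0.0730    0.0295    0.0427    0.0532    0.0899    0.0422    1.0794    0.0687]
  [  0.0621    0.1040    0.1149    0.0895    0.1203    0.1245    0.1571    1.1494]
Total output x = L · d:
  x_0 = 1.1072·55 + 0.0600·6 + 0.1008·41 + 0.0398·78 + 0.0661·15 + 0.0681·20 + 0.0430·7 + 0.0881·43 = 74.9393
  x_1 = 0.1374·55 + 1.1457·6 + 0.0836·41 + 0.1402·78 + 0.1361·15 + 0.0817·20 + 0.0718·7 + 0.1192·43 = 38.0965
  x_2 = 0.0548·55 + 0.1461·6 + 1.0812·41 + 0.1429·78 + 0.1397·15 + 0.0725·20 + 0.1384·7 + 0.1611·43 = 70.8092
  x_3 = 0.0683·55 + 0.0684·6 + 0.0378·41 + 1.1007·78 + 0.0550·15 + 0.0375·20 + 0.0971·7 + 0.1413·43 = 99.9025
  x_4 = 0.0869·55 + 0.0502·6 + 0.0749·41 + 0.0987·78 + 1.1488·15 + 0.0943·20 + 0.1463·7 + 0.0651·43 = 38.7949
  x_5 = 0.0884·55 + 0.0721·6 + 0.1440·41 + 0.0867·78 + 0.1261·15 + 1.1323·20 + 0.0933·7 + 0.1165·43 = 48.1616
  x_6 = 0.0730·55 + 0.0295·6 + 0.0427·41 + 0.0532·78 + 0.0899·15 + 0.0422·20 + 1.0794·7 + 0.0687·43 = 22.7937
  x_7 = 0.0621·55 + 0.1040·6 + 0.1149·41 + 0.0895·78 + 0.1203·15 + 0.1245·20 + 0.1571·7 + 1.1494·43 = 70.5465
Δx_4 = L[4,3] · Δd_3 = 0.0987 · 1 = 0.0987

0.0987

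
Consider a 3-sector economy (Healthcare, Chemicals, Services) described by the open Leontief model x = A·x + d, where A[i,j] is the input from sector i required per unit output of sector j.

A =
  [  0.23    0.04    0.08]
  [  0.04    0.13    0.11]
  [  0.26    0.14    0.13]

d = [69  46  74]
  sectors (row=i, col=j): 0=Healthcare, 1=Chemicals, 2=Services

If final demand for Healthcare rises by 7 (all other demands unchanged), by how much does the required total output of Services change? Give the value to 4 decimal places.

2.9509

Form M = I − A:
  [  0.77   -0.04   -0.08]
  [ -0.04    0.87   -0.11]
  [ -0.26   -0.14    0.87]
Leontief inverse L = M⁻¹:
  [  1.3485    0.0837    0.1346]
  [  0.1153    1.1805    0.1599]
  [  0.4216    0.2150    1.2154]
Total output x = L · d:
  x_0 = 1.3485·69 + 0.0837·46 + 0.1346·74 = 106.8525
  x_1 = 0.1153·69 + 1.1805·46 + 0.1599·74 = 74.0856
  x_2 = 0.4216·69 + 0.2150·46 + 1.2154·74 = 128.9122
Δx_2 = L[2,0] · Δd_0 = 0.4216 · 7 = 2.9509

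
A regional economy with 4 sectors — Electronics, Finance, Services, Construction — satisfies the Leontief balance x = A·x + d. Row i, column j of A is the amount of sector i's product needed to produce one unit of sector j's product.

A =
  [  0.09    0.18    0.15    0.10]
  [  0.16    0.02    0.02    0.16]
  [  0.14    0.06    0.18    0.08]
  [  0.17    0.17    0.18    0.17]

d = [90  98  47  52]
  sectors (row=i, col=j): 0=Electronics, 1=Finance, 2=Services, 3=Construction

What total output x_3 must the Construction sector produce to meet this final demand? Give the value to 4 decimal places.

Form M = I − A:
  [  0.91   -0.18   -0.15   -0.10]
  [ -0.16    0.98   -0.02   -0.16]
  [ -0.14   -0.06    0.82   -0.08]
  [ -0.17   -0.17   -0.18    0.83]
Leontief inverse L = M⁻¹:
  [  1.2357    0.2844    0.2837    0.2311]
  [  0.2669    1.1230    0.1336    0.2615]
  [  0.2662    0.1623    1.3139    0.1900]
  [  0.3655    0.3235    0.3704    1.3469]
Total output x = L · d:
  x_0 = 1.2357·90 + 0.2844·98 + 0.2837·47 + 0.2311·52 = 164.4367
  x_1 = 0.2669·90 + 1.1230·98 + 0.1336·47 + 0.2615·52 = 153.9449
  x_2 = 0.2662·90 + 0.1623·98 + 1.3139·47 + 0.1900·52 = 111.4890
  x_3 = 0.3655·90 + 0.3235·98 + 0.3704·47 + 1.3469·52 = 152.0396

152.0396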